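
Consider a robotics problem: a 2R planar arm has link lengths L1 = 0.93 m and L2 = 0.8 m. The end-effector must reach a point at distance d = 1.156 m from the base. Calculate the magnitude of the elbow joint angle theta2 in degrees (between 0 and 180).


cos(th2) = (d^2 - L1^2 - L2^2)/(2*L1*L2) = (1.156^2 - 0.93^2 - 0.8^2)/(2*0.93*0.8) = -0.11328226
th2 = acos(-0.11328226) = 96.5046 deg

96.5046 degrees


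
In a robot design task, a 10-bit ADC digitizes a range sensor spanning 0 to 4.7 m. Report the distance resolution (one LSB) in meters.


res = range / 2^n = 4.7/2^10 = 4.7/1024 = 0.0046

0.0046 m


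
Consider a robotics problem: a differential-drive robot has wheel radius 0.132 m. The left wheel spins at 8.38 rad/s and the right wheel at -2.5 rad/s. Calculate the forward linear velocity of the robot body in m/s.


v = r*(wR + wL)/2 = 0.132*(-2.5 + 8.38)/2 = 0.3881

0.3881 m/s


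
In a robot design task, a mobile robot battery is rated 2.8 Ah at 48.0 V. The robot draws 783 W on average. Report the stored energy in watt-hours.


E = capacity * V = 2.8*48.0 = 134.4000

134.4000 Wh


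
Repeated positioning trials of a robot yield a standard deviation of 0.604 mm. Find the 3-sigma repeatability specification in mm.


repeatability = 3*sigma = 3*0.604 = 1.8120

1.8120 mm


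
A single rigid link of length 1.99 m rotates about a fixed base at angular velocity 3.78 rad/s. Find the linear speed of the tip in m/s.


v = L*omega = 1.99 * 3.78 = 7.5222

7.5222 m/s


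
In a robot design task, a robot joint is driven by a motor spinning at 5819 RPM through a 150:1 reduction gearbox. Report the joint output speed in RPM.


omega_joint = omega_motor / N = 5819 / 150 = 38.7933

38.7933 RPM


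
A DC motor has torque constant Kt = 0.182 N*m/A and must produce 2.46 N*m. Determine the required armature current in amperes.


I = tau / Kt = 2.46/0.182 = 13.5165

13.5165 A


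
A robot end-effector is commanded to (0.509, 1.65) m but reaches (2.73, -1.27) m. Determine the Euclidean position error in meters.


dx = 2.73 - (0.509) = 2.2210, dy = -1.27 - (1.65) = -2.9200
err = sqrt(4.932841 + 8.526400) = 3.6687

3.6687 m


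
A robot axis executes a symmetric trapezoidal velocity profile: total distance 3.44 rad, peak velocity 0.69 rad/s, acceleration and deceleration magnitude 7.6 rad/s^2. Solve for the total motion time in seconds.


t_acc = v/a = 0.69/7.6 = 0.090789 s
d_acc = v^2/(2a) = 0.031322 rad (each ramp)
d_cruise = 3.44 - 2*0.031322 = 3.377356 rad
t_cruise = 3.377356/0.69 = 4.894719 s
t_total = 2*0.090789 + 4.894719 = 5.0763

5.0763 s


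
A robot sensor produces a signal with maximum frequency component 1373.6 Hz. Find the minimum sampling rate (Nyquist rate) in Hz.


f_s,min = 2*f_max = 2*1373.6 = 2747.2000

2747.2000 Hz


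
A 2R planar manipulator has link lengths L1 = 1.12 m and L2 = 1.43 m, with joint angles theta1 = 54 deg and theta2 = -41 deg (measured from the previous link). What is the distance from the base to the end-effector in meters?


x = L1*cos(th1) + L2*cos(th1+th2) = 2.051669
y = L1*sin(th1) + L2*sin(th1+th2) = 1.227779
d = sqrt(x^2 + y^2) = sqrt(4.209346 + 1.507441) = 2.3910

2.3910 m


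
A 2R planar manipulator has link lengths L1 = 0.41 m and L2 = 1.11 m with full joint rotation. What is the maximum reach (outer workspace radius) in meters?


r_max = L1 + L2 = 0.41 + 1.11 = 1.5200

1.5200 m


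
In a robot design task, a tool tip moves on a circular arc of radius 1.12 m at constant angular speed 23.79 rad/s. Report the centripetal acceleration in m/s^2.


a_c = omega^2 * r = 23.79^2 * 1.12 = 633.8798

633.8798 m/s^2


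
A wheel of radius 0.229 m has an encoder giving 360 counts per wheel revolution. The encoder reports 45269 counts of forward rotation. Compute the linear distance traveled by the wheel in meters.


revs = 45269/360 = 125.747222
d = revs * 2*pi*r = 125.747222 * 2*pi*0.229 = 180.9313

180.9313 m


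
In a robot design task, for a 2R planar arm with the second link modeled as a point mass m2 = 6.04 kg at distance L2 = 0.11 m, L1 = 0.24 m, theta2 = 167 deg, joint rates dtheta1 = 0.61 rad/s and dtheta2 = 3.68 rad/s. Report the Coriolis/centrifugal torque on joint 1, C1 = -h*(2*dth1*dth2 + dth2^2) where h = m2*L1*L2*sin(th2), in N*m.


h = m2*L1*L2*sin(th2) = 6.04*0.24*0.11*sin(167 deg) = 0.035870
C1 = -h*(2*0.61*3.68 + 3.68^2) = -0.035870*18.0320 = -0.6468

-0.6468 N*m


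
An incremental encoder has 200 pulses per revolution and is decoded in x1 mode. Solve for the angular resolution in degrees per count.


resolution = 360 / (PPR * 1) = 360 / 200 = 1.8000

1.8000 degrees


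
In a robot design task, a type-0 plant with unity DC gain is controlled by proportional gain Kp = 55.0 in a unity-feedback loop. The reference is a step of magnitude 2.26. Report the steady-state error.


e_ss = R/(1 + Kp) = 2.26/(1 + 55.0) = 2.26/56.0000 = 0.0404

0.0404


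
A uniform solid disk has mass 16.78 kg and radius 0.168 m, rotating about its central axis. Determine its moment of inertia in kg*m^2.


I = (1/2)*m*R^2 = 0.5*16.78*0.168^2 = 0.2368

0.2368 kg*m^2


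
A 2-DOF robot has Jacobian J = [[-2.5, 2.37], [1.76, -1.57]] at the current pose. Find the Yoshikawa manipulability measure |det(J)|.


det(J) = -2.5*-1.57 - (2.37)*(1.76) = -0.2462
|det(J)| = 0.2462

0.2462


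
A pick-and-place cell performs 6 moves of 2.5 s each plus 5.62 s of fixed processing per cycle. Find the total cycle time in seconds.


T = 6*2.5 + 5.62 = 20.6200

20.6200 s


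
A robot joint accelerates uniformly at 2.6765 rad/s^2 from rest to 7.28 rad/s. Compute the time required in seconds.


t = delta_omega / alpha = 7.28 / 2.6765 = 2.7200

2.7200 s


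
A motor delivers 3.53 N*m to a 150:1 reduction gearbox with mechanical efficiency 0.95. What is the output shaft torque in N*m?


tau_out = tau_in * N * eta = 3.53 * 150 * 0.95 = 503.0250

503.0250 N*m


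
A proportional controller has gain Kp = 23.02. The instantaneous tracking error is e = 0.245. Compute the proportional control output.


u_P = Kp * e = 23.02 * 0.245 = 5.6399

5.6399


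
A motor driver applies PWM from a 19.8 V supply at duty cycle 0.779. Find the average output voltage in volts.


V_avg = V_supply * D = 19.8*0.779 = 15.4242

15.4242 V


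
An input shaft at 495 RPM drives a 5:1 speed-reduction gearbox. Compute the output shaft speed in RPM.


omega_out = omega_in / N = 495 / 5 = 99.0000

99.0000 RPM


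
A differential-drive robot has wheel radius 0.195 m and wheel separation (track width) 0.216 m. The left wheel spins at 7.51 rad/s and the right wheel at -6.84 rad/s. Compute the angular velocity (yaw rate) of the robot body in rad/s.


omega = r*(wR - wL)/L = 0.195*(-6.84 - (7.51))/0.216 = -12.9549

-12.9549 rad/s


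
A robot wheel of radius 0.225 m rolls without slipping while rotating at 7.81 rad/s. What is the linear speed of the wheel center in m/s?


v = omega * r = 7.81 * 0.225 = 1.7572

1.7572 m/s


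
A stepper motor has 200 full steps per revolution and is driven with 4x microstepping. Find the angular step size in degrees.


step = 360/(200*4) = 360/800 = 0.4500

0.4500 degrees


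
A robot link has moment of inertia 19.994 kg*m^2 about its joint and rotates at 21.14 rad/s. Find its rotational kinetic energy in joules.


KE = (1/2)*I*omega^2 = 0.5*19.994*21.14^2 = 4467.6553

4467.6553 J


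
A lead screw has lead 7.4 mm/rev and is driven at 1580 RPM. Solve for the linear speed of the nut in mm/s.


v = lead * (RPM/60) = 7.4*1580/60 = 194.8667

194.8667 mm/s


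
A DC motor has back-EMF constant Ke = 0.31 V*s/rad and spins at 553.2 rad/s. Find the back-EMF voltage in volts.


V_emf = Ke * omega = 0.31*553.2 = 171.4920

171.4920 V


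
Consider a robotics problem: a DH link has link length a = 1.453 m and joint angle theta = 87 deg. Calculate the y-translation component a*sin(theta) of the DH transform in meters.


a*sin(theta) = 1.453*sin(87 deg) = 1.4510

1.4510 m


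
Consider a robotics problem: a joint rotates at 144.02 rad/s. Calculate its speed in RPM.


RPM = 144.02 * 60/(2*pi) = 1375.2897

1375.2897 RPM


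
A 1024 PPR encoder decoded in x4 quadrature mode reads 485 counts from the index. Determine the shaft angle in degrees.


angle = counts * 360 / (PPR*4) = 485 * 360 / 4096 = 42.6270

42.6270 degrees


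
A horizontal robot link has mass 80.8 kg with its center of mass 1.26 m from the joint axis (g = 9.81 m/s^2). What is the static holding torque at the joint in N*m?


tau = m*g*L = 80.8 * 9.81 * 1.26 = 998.7365

998.7365 N*m


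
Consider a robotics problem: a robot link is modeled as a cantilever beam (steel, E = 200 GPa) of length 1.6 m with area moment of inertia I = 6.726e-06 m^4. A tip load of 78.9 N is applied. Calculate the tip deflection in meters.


delta = F*L^3/(3*E*I) = 78.9*1.6^3/(3*2.000e+11*6.726e-06)
      = 323.1744/4035600 = 8.0081e-05

8.0081e-05 m


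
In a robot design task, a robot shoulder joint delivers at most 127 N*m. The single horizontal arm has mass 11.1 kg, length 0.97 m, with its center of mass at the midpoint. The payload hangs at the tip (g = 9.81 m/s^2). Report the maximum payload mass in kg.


tau_arm = m_arm*g*(L/2) = 11.1*9.81*0.97/2 = 52.8121 N*m
tau_payload = tau_max - tau_arm = 127 - 52.8121 = 74.1879
m_payload = tau_payload / (g*L) = 74.1879 / (9.81*0.97) = 7.7964

7.7964 kg


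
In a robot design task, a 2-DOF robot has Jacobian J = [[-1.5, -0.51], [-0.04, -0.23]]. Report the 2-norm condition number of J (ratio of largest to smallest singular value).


JJ^T eigenvalues: trace(JJ^T) = 2.5646, det(JJ^T) = det(J)^2 = 0.10536516
s_max^2 = (2.5646 + sqrt(6.15571252))/2 = 2.52283542
s_min^2 = (2.5646 - sqrt(6.15571252))/2 = 0.04176458
kappa = s_max/s_min = sqrt(2.52283542/0.04176458) = 7.7721

7.7721


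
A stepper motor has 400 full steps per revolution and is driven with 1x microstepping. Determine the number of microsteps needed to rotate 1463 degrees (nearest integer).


step_size = 360/(400*1) = 360/400 = 0.900000 deg
n = 1463/(360/400) = 1463*400/360 = 1625.5556 -> 1626

1626 steps


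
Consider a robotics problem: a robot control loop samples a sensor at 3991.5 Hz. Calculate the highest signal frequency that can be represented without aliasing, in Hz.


f_max = f_s/2 = 3991.5/2 = 1995.7500

1995.7500 Hz


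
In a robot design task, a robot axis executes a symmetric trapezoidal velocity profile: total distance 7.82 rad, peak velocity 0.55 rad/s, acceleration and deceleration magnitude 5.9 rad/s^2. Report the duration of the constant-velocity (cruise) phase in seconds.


t_acc = v/a = 0.093220 s, d_acc = v^2/(2a) = 0.025636 rad each
d_cruise = 7.82 - 2*0.025636 = 7.768728 rad
t_cruise = d_cruise/v = 7.768728/0.55 = 14.1250

14.1250 s


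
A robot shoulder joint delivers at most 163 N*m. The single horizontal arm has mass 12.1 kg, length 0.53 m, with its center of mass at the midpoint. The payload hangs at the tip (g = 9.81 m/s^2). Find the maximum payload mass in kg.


tau_arm = m_arm*g*(L/2) = 12.1*9.81*0.53/2 = 31.4558 N*m
tau_payload = tau_max - tau_arm = 163 - 31.4558 = 131.5442
m_payload = tau_payload / (g*L) = 131.5442 / (9.81*0.53) = 25.3004

25.3004 kg


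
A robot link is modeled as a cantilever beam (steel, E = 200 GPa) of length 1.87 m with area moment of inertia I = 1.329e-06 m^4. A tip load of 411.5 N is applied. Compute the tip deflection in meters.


delta = F*L^3/(3*E*I) = 411.5*1.87^3/(3*2.000e+11*1.329e-06)
      = 2690.8820345/797400 = 0.0034

0.0034 m


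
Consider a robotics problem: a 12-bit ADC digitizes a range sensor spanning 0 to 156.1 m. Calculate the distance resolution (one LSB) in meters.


res = range / 2^n = 156.1/2^12 = 156.1/4096 = 0.0381

0.0381 m


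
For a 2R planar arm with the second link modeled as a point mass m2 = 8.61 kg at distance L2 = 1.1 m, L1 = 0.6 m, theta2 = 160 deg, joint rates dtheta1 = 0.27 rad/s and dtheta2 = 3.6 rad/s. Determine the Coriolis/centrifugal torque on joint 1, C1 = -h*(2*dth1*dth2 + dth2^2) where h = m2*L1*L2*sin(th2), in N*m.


h = m2*L1*L2*sin(th2) = 8.61*0.6*1.1*sin(160 deg) = 1.943564
C1 = -h*(2*0.27*3.6 + 3.6^2) = -1.943564*14.9040 = -28.9669

-28.9669 N*m


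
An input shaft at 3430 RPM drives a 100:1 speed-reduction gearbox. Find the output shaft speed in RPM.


omega_out = omega_in / N = 3430 / 100 = 34.3000

34.3000 RPM


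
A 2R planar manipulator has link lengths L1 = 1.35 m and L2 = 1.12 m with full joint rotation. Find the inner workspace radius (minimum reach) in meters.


r_min = |L1 - L2| = |1.35 - 1.12| = 0.2300

0.2300 m


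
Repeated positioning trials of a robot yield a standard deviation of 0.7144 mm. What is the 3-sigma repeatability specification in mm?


repeatability = 3*sigma = 3*0.7144 = 2.1432

2.1432 mm


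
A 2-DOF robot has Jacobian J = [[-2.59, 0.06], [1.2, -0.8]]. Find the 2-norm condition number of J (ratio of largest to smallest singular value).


JJ^T eigenvalues: trace(JJ^T) = 8.7917, det(JJ^T) = det(J)^2 = 4.00000000
s_max^2 = (8.7917 + sqrt(61.29398889))/2 = 8.31037388
s_min^2 = (8.7917 - sqrt(61.29398889))/2 = 0.48132612
kappa = s_max/s_min = sqrt(8.31037388/0.48132612) = 4.1552

4.1552


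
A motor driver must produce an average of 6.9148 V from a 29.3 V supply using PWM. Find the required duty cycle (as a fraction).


D = V_avg/V_supply = 6.9148/29.3 = 0.2360

0.2360


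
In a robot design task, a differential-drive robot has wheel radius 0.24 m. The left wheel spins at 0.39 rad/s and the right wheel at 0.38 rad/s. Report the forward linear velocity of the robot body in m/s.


v = r*(wR + wL)/2 = 0.24*(0.38 + 0.39)/2 = 0.0924

0.0924 m/s


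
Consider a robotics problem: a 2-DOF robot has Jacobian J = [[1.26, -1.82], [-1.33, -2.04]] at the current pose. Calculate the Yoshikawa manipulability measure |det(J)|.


det(J) = 1.26*-2.04 - (-1.82)*(-1.33) = -4.9910
|det(J)| = 4.9910

4.9910


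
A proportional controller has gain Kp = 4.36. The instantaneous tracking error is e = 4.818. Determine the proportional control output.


u_P = Kp * e = 4.36 * 4.818 = 21.0065

21.0065


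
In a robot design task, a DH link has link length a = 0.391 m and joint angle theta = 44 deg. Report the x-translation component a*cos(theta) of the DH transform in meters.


a*cos(theta) = 0.391*cos(44 deg) = 0.2813

0.2813 m


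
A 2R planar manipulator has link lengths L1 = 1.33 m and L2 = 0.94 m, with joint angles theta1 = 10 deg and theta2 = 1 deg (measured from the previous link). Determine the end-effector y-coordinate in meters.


y = L1*sin(th1) + L2*sin(th1+th2) = 1.33*sin(10 deg) + 0.94*sin(11 deg) = 0.4103

0.4103 m


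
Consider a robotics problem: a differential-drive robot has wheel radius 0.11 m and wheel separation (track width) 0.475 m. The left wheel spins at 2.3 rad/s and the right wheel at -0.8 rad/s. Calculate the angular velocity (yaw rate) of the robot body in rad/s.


omega = r*(wR - wL)/L = 0.11*(-0.8 - (2.3))/0.475 = -0.7179

-0.7179 rad/s


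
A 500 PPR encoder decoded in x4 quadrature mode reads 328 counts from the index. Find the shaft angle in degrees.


angle = counts * 360 / (PPR*4) = 328 * 360 / 2000 = 59.0400

59.0400 degrees


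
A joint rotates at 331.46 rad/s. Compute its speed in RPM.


RPM = 331.46 * 60/(2*pi) = 3165.2098

3165.2098 RPM


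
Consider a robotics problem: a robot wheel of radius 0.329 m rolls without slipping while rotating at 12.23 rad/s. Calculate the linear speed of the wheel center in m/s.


v = omega * r = 12.23 * 0.329 = 4.0237

4.0237 m/s


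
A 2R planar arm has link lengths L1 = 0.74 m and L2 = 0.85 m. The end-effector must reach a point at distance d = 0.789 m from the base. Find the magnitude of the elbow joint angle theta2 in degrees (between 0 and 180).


cos(th2) = (d^2 - L1^2 - L2^2)/(2*L1*L2) = (0.789^2 - 0.74^2 - 0.85^2)/(2*0.74*0.85) = -0.51476868
th2 = acos(-0.51476868) = 120.9820 deg

120.9820 degrees


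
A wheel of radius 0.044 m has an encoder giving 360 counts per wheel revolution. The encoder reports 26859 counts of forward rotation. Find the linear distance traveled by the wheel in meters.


revs = 26859/360 = 74.608333
d = revs * 2*pi*r = 74.608333 * 2*pi*0.044 = 20.6262

20.6262 m


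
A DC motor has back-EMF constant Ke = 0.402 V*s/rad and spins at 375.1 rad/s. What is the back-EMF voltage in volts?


V_emf = Ke * omega = 0.402*375.1 = 150.7902

150.7902 V


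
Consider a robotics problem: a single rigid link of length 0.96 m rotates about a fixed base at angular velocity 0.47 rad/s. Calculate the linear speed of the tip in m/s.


v = L*omega = 0.96 * 0.47 = 0.4512

0.4512 m/s


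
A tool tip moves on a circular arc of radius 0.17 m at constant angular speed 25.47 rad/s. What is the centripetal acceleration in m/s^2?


a_c = omega^2 * r = 25.47^2 * 0.17 = 110.2826

110.2826 m/s^2


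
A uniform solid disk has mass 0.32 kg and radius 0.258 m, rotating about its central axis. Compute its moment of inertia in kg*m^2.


I = (1/2)*m*R^2 = 0.5*0.32*0.258^2 = 0.0107

0.0107 kg*m^2


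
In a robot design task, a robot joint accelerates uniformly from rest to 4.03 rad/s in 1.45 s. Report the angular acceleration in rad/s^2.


alpha = delta_omega / t = 4.03 / 1.45 = 2.7793

2.7793 rad/s^2


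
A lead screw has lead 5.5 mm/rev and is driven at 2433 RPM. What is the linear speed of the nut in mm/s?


v = lead * (RPM/60) = 5.5*2433/60 = 223.0250

223.0250 mm/s


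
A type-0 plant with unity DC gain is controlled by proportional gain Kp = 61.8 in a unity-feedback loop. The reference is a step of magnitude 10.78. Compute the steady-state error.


e_ss = R/(1 + Kp) = 10.78/(1 + 61.8) = 10.78/62.8000 = 0.1717

0.1717


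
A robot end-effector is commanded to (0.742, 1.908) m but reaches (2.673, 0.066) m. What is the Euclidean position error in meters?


dx = 2.673 - (0.742) = 1.9310, dy = 0.066 - (1.908) = -1.8420
err = sqrt(3.728761 + 3.392964) = 2.6687

2.6687 m


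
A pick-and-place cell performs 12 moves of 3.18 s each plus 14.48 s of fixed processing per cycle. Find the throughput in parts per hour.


T_cycle = 12*3.18 + 14.48 = 52.6400 s
rate = 3600/T = 68.3891

68.3891 parts/hour


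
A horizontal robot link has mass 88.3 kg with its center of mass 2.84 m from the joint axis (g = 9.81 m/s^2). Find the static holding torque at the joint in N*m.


tau = m*g*L = 88.3 * 9.81 * 2.84 = 2460.0733

2460.0733 N*m


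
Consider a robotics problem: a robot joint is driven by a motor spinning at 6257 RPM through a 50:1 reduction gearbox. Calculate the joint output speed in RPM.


omega_joint = omega_motor / N = 6257 / 50 = 125.1400

125.1400 RPM


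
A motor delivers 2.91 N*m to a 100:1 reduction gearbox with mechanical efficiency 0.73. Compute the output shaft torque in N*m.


tau_out = tau_in * N * eta = 2.91 * 100 * 0.73 = 212.4300

212.4300 N*m


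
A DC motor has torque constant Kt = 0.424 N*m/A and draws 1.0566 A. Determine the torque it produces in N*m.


tau = Kt * I = 0.424*1.0566 = 0.4480

0.4480 N*m


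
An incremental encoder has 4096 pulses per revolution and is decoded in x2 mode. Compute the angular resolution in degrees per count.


resolution = 360 / (PPR * 2) = 360 / 8192 = 0.0439

0.0439 degrees


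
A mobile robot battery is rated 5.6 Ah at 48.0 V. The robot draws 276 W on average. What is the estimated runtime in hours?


E = 5.6*48.0 = 268.8000 Wh
t = E/P = 268.8000/276 = 0.9739

0.9739 hours


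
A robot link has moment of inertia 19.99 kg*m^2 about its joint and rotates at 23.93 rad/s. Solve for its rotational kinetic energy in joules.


KE = (1/2)*I*omega^2 = 0.5*19.99*23.93^2 = 5723.5858

5723.5858 J


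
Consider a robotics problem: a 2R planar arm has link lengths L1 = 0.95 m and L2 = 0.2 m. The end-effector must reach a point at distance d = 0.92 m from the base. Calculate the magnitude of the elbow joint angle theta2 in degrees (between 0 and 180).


cos(th2) = (d^2 - L1^2 - L2^2)/(2*L1*L2) = (0.92^2 - 0.95^2 - 0.2^2)/(2*0.95*0.2) = -0.25289474
th2 = acos(-0.25289474) = 104.6489 deg

104.6489 degrees


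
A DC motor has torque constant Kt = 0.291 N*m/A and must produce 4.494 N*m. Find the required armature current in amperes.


I = tau / Kt = 4.494/0.291 = 15.4433

15.4433 A


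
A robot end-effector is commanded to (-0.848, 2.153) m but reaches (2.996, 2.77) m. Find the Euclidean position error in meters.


dx = 2.996 - (-0.848) = 3.8440, dy = 2.77 - (2.153) = 0.6170
err = sqrt(14.776336 + 0.380689) = 3.8932

3.8932 m


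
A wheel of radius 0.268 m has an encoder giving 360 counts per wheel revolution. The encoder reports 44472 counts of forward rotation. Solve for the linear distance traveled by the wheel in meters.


revs = 44472/360 = 123.533333
d = revs * 2*pi*r = 123.533333 * 2*pi*0.268 = 208.0170

208.0170 m


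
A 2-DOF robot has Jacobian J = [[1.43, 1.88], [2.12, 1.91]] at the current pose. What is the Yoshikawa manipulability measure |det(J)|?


det(J) = 1.43*1.91 - (1.88)*(2.12) = -1.2543
|det(J)| = 1.2543

1.2543


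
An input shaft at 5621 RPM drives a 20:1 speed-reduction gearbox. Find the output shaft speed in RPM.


omega_out = omega_in / N = 5621 / 20 = 281.0500

281.0500 RPM


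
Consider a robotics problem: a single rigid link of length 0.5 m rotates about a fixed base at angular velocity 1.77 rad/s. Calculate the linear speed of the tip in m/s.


v = L*omega = 0.5 * 1.77 = 0.8850

0.8850 m/s


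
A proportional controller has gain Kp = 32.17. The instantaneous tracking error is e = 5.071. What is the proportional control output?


u_P = Kp * e = 32.17 * 5.071 = 163.1341

163.1341


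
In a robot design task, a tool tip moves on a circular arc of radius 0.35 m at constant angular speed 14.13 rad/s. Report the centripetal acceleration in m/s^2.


a_c = omega^2 * r = 14.13^2 * 0.35 = 69.8799

69.8799 m/s^2


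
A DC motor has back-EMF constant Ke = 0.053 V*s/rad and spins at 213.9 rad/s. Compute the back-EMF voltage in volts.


V_emf = Ke * omega = 0.053*213.9 = 11.3367

11.3367 V


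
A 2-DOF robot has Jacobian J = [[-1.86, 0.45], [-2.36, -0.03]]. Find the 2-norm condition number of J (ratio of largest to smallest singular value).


JJ^T eigenvalues: trace(JJ^T) = 9.2326, det(JJ^T) = det(J)^2 = 1.24947684
s_max^2 = (9.2326 + sqrt(80.24299540))/2 = 9.09522273
s_min^2 = (9.2326 - sqrt(80.24299540))/2 = 0.13737727
kappa = s_max/s_min = sqrt(9.09522273/0.13737727) = 8.1367

8.1367


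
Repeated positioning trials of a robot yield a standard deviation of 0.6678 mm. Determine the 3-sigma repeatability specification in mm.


repeatability = 3*sigma = 3*0.6678 = 2.0034

2.0034 mm


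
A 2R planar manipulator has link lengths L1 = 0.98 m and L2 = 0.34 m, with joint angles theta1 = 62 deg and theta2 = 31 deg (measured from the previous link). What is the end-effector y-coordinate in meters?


y = L1*sin(th1) + L2*sin(th1+th2) = 0.98*sin(62 deg) + 0.34*sin(93 deg) = 1.2048

1.2048 m


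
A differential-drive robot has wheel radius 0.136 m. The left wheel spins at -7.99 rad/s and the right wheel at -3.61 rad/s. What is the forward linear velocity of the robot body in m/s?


v = r*(wR + wL)/2 = 0.136*(-3.61 + -7.99)/2 = -0.7888

-0.7888 m/s


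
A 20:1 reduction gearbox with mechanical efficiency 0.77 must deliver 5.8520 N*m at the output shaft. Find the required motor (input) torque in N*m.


tau_in = tau_out / (N * eta) = 5.8520 / (20 * 0.77) = 0.3800

0.3800 N*m


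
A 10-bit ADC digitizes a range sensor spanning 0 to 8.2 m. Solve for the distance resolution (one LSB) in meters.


res = range / 2^n = 8.2/2^10 = 8.2/1024 = 0.0080

0.0080 m


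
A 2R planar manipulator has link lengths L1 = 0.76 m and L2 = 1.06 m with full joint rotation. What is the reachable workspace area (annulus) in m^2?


r_max = L1 + L2 = 1.8200, r_min = |L1 - L2| = 0.3000
A = pi*(r_max^2 - r_min^2) = pi*(3.3124 - 0.0900) = 10.1235

10.1235 m^2


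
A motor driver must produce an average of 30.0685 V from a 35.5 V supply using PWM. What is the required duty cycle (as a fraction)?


D = V_avg/V_supply = 30.0685/35.5 = 0.8470

0.8470


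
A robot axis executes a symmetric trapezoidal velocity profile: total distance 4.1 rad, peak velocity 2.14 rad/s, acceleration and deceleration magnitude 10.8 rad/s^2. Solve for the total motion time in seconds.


t_acc = v/a = 2.14/10.8 = 0.198148 s
d_acc = v^2/(2a) = 0.212019 rad (each ramp)
d_cruise = 4.1 - 2*0.212019 = 3.675962 rad
t_cruise = 3.675962/2.14 = 1.717739 s
t_total = 2*0.198148 + 1.717739 = 2.1140

2.1140 s


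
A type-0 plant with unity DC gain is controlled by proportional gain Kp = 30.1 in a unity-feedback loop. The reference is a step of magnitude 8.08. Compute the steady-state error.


e_ss = R/(1 + Kp) = 8.08/(1 + 30.1) = 8.08/31.1000 = 0.2598

0.2598


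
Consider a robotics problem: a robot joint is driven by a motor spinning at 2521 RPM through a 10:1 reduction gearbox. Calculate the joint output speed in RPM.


omega_joint = omega_motor / N = 2521 / 10 = 252.1000

252.1000 RPM


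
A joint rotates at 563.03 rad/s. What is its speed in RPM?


RPM = 563.03 * 60/(2*pi) = 5376.5405

5376.5405 RPM


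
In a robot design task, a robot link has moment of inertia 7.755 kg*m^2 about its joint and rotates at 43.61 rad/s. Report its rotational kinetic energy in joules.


KE = (1/2)*I*omega^2 = 0.5*7.755*43.61^2 = 7374.3540

7374.3540 J


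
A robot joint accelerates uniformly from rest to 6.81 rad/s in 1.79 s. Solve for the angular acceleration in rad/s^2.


alpha = delta_omega / t = 6.81 / 1.79 = 3.8045

3.8045 rad/s^2


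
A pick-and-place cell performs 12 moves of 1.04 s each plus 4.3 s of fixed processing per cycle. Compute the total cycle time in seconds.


T = 12*1.04 + 4.3 = 16.7800

16.7800 s


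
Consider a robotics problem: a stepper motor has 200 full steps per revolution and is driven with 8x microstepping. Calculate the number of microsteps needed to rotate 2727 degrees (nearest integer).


step_size = 360/(200*8) = 360/1600 = 0.225000 deg
n = 2727/(360/1600) = 2727*1600/360 = 12120

12120 steps


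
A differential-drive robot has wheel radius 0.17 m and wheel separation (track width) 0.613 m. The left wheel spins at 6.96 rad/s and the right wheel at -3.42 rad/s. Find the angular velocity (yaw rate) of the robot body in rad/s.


omega = r*(wR - wL)/L = 0.17*(-3.42 - (6.96))/0.613 = -2.8786

-2.8786 rad/s


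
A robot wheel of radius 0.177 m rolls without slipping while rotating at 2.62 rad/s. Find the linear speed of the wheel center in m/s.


v = omega * r = 2.62 * 0.177 = 0.4637

0.4637 m/s


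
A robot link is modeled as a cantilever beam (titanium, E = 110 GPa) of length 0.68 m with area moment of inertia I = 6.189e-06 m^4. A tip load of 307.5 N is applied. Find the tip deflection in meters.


delta = F*L^3/(3*E*I) = 307.5*0.68^3/(3*1.100e+11*6.189e-06)
      = 96.68784/2042370 = 4.7341e-05

4.7341e-05 m


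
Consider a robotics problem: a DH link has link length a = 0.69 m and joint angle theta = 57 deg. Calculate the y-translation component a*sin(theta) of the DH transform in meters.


a*sin(theta) = 0.69*sin(57 deg) = 0.5787

0.5787 m


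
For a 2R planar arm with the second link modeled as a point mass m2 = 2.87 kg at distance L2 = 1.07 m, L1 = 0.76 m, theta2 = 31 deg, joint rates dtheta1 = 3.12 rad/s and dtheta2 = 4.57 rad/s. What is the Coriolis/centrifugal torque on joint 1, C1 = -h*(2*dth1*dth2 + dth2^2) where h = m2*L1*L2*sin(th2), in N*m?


h = m2*L1*L2*sin(th2) = 2.87*0.76*1.07*sin(31 deg) = 1.202039
C1 = -h*(2*3.12*4.57 + 4.57^2) = -1.202039*49.4017 = -59.3828

-59.3828 N*m


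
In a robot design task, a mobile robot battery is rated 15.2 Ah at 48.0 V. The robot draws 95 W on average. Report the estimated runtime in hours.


E = 15.2*48.0 = 729.6000 Wh
t = E/P = 729.6000/95 = 7.6800

7.6800 hours


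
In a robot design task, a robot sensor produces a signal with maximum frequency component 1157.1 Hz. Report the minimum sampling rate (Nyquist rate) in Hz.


f_s,min = 2*f_max = 2*1157.1 = 2314.2000

2314.2000 Hz


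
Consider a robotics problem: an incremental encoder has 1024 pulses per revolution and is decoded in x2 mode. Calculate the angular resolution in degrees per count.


resolution = 360 / (PPR * 2) = 360 / 2048 = 0.1758

0.1758 degrees


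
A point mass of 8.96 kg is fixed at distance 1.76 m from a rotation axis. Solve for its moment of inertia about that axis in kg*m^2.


I = m*r^2 = 8.96*1.76^2 = 27.7545

27.7545 kg*m^2


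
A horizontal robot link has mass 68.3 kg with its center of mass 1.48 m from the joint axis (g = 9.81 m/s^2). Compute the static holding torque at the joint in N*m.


tau = m*g*L = 68.3 * 9.81 * 1.48 = 991.6340

991.6340 N*m


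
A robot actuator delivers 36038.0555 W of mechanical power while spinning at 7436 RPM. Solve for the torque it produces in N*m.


omega = 7436 * 2*pi/60 = 778.696099 rad/s
tau = P / omega = 36038.0555 / 778.696099 = 46.2800

46.2800 N*m


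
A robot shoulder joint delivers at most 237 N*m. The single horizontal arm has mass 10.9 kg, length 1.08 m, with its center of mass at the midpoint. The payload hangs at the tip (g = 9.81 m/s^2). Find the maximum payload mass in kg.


tau_arm = m_arm*g*(L/2) = 10.9*9.81*1.08/2 = 57.7417 N*m
tau_payload = tau_max - tau_arm = 237 - 57.7417 = 179.2583
m_payload = tau_payload / (g*L) = 179.2583 / (9.81*1.08) = 16.9195

16.9195 kg


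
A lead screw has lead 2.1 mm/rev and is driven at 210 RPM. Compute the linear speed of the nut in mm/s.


v = lead * (RPM/60) = 2.1*210/60 = 7.3500

7.3500 mm/s


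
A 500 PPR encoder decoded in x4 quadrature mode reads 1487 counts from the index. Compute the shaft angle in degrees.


angle = counts * 360 / (PPR*4) = 1487 * 360 / 2000 = 267.6600

267.6600 degrees


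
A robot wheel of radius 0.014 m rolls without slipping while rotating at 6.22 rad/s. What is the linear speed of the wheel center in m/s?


v = omega * r = 6.22 * 0.014 = 0.0871

0.0871 m/s


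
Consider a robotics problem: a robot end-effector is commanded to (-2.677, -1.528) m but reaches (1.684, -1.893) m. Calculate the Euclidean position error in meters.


dx = 1.684 - (-2.677) = 4.3610, dy = -1.893 - (-1.528) = -0.3650
err = sqrt(19.018321 + 0.133225) = 4.3762

4.3762 m


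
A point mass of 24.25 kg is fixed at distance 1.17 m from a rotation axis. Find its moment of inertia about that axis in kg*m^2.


I = m*r^2 = 24.25*1.17^2 = 33.1958

33.1958 kg*m^2


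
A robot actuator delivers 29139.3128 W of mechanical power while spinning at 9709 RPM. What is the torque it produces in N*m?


omega = 9709 * 2*pi/60 = 1016.724102 rad/s
tau = P / omega = 29139.3128 / 1016.724102 = 28.6600

28.6600 N*m


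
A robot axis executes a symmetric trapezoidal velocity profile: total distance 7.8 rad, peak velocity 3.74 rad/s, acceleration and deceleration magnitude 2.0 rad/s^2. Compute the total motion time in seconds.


t_acc = v/a = 3.74/2.0 = 1.870000 s
d_acc = v^2/(2a) = 3.496900 rad (each ramp)
d_cruise = 7.8 - 2*3.496900 = 0.806200 rad
t_cruise = 0.806200/3.74 = 0.215561 s
t_total = 2*1.870000 + 0.215561 = 3.9556

3.9556 s


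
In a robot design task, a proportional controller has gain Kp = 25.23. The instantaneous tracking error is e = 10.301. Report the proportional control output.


u_P = Kp * e = 25.23 * 10.301 = 259.8942

259.8942


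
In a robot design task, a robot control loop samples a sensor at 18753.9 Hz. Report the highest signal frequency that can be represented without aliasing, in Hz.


f_max = f_s/2 = 18753.9/2 = 9376.9500

9376.9500 Hz


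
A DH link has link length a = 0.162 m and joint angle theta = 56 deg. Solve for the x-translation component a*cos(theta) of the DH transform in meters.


a*cos(theta) = 0.162*cos(56 deg) = 0.0906

0.0906 m


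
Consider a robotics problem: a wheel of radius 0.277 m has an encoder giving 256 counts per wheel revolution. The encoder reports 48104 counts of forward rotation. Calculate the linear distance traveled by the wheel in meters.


revs = 48104/256 = 187.906250
d = revs * 2*pi*r = 187.906250 * 2*pi*0.277 = 327.0400

327.0400 m


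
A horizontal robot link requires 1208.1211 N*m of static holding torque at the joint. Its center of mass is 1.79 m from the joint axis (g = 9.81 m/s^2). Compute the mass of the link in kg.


m = tau / (g*L) = 1208.1211 / (9.81 * 1.79) = 68.8000

68.8000 kg


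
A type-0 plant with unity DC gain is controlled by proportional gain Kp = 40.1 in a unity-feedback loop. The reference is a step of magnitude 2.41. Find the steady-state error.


e_ss = R/(1 + Kp) = 2.41/(1 + 40.1) = 2.41/41.1000 = 0.0586

0.0586


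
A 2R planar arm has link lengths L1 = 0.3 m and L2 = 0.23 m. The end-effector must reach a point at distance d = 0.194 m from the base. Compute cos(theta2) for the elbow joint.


cos(th2) = (d^2 - L1^2 - L2^2)/(2*L1*L2) = (0.194^2 - 0.3^2 - 0.23^2)/(2*0.3*0.23) = -0.7628

-0.7628


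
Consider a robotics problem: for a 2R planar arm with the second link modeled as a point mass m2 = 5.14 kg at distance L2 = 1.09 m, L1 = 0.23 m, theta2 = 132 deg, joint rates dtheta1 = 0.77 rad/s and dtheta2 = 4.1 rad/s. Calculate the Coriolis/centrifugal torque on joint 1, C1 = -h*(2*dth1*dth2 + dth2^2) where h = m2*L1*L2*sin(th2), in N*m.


h = m2*L1*L2*sin(th2) = 5.14*0.23*1.09*sin(132 deg) = 0.957615
C1 = -h*(2*0.77*4.1 + 4.1^2) = -0.957615*23.1240 = -22.1439

-22.1439 N*m


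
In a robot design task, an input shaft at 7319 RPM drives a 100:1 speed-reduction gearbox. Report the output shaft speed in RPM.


omega_out = omega_in / N = 7319 / 100 = 73.1900

73.1900 RPM


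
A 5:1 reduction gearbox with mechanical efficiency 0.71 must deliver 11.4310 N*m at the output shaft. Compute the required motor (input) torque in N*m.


tau_in = tau_out / (N * eta) = 11.4310 / (5 * 0.71) = 3.2200

3.2200 N*m


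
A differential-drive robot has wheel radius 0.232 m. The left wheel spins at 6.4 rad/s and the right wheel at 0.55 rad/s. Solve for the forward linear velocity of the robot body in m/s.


v = r*(wR + wL)/2 = 0.232*(0.55 + 6.4)/2 = 0.8062

0.8062 m/s


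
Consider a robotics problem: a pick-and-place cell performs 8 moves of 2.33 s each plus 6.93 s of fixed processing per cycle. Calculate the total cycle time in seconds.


T = 8*2.33 + 6.93 = 25.5700

25.5700 s


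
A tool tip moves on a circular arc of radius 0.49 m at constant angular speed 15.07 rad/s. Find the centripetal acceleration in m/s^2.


a_c = omega^2 * r = 15.07^2 * 0.49 = 111.2814

111.2814 m/s^2


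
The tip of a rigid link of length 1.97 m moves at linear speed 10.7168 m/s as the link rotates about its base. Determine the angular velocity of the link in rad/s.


omega = v / L = 10.7168 / 1.97 = 5.4400

5.4400 rad/s


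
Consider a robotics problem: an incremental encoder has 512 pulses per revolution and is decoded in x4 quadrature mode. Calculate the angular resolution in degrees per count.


resolution = 360 / (PPR * 4) = 360 / 2048 = 0.1758

0.1758 degrees


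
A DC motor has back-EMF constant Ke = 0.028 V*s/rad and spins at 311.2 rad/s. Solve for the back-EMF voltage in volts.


V_emf = Ke * omega = 0.028*311.2 = 8.7136

8.7136 V


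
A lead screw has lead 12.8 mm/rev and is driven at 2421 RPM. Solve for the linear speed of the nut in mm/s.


v = lead * (RPM/60) = 12.8*2421/60 = 516.4800

516.4800 mm/s


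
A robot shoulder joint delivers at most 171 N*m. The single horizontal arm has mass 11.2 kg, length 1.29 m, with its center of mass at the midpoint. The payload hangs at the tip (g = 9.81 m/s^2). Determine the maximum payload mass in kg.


tau_arm = m_arm*g*(L/2) = 11.2*9.81*1.29/2 = 70.8674 N*m
tau_payload = tau_max - tau_arm = 171 - 70.8674 = 100.1326
m_payload = tau_payload / (g*L) = 100.1326 / (9.81*1.29) = 7.9126

7.9126 kg


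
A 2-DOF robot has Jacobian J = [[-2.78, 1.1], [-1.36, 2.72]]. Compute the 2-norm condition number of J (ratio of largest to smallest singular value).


JJ^T eigenvalues: trace(JJ^T) = 18.1864, det(JJ^T) = det(J)^2 = 36.79150336
s_max^2 = (18.1864 + sqrt(183.57913152))/2 = 15.86776883
s_min^2 = (18.1864 - sqrt(183.57913152))/2 = 2.31863117
kappa = s_max/s_min = sqrt(15.86776883/2.31863117) = 2.6160

2.6160


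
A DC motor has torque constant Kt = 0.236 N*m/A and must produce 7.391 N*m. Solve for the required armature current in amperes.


I = tau / Kt = 7.391/0.236 = 31.3178

31.3178 A


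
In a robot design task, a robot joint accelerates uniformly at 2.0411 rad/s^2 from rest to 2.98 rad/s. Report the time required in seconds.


t = delta_omega / alpha = 2.98 / 2.0411 = 1.4600

1.4600 s


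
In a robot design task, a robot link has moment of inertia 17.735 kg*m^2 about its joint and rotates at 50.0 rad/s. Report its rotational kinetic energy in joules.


KE = (1/2)*I*omega^2 = 0.5*17.735*50.0^2 = 22168.7500

22168.7500 J


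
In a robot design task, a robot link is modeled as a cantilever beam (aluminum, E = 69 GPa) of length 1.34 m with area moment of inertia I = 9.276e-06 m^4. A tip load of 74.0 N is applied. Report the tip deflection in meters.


delta = F*L^3/(3*E*I) = 74.0*1.34^3/(3*6.900e+10*9.276e-06)
      = 178.051696/1920132 = 9.2729e-05

9.2729e-05 m


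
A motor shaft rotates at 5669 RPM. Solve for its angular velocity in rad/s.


omega = 5669 * 2*pi/60 = 593.6563

593.6563 rad/s


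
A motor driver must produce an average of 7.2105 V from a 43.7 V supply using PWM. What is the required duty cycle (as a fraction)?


D = V_avg/V_supply = 7.2105/43.7 = 0.1650

0.1650


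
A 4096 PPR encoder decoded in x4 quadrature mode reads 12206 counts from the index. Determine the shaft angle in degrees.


angle = counts * 360 / (PPR*4) = 12206 * 360 / 16384 = 268.1982

268.1982 degrees


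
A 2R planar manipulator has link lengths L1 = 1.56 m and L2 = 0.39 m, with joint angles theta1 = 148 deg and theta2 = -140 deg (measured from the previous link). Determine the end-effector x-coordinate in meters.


x = L1*cos(th1) + L2*cos(th1+th2) = 1.56*cos(148 deg) + 0.39*cos(8 deg) = -0.9368

-0.9368 m


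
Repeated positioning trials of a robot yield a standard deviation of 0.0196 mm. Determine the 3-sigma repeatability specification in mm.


repeatability = 3*sigma = 3*0.0196 = 0.0588

0.0588 mm


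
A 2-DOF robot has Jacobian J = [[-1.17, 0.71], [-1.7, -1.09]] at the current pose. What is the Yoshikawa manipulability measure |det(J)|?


det(J) = -1.17*-1.09 - (0.71)*(-1.7) = 2.4823
|det(J)| = 2.4823

2.4823


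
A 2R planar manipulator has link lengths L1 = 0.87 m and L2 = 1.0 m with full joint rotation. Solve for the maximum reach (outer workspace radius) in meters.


r_max = L1 + L2 = 0.87 + 1.0 = 1.8700

1.8700 m


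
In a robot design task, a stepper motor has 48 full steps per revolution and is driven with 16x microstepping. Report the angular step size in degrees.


step = 360/(48*16) = 360/768 = 0.4688

0.4688 degrees


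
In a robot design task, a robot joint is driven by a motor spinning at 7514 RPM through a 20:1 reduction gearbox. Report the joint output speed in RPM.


omega_joint = omega_motor / N = 7514 / 20 = 375.7000

375.7000 RPM


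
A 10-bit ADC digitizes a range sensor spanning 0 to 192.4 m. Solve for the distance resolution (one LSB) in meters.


res = range / 2^n = 192.4/2^10 = 192.4/1024 = 0.1879

0.1879 m
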